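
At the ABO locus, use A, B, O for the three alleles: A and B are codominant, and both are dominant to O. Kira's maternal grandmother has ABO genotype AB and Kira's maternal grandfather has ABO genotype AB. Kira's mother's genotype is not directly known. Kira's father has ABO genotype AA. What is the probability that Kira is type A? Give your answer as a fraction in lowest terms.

Kira's mother's ABO genotype from AB × AB: 1/4 AA, 1/2 AB, 1/4 BB.
Crossing each possibility with the father AA and summing P(type A): 1/4·1 + 1/2·1/2 + 1/4·0 = 1/2.

1/2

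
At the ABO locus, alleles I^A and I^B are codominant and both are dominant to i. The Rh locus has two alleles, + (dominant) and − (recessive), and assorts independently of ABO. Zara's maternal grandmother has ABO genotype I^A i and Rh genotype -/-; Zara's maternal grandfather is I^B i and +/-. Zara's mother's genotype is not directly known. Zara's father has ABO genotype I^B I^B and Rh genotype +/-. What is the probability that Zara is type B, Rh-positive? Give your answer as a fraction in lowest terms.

15/32

Zara's mother's ABO genotype from I^A i × I^B i: 1/4 I^A I^B, 1/4 I^A i, 1/4 I^B i, 1/4 i i.
Crossing each possibility with the father I^B I^B and summing P(type B): 1/4·1/2 + 1/4·1/2 + 1/4·1 + 1/4·1 = 3/4.
Similarly for Rh via the mother's Rh distribution: P(Rh+) = 5/8.
Independent loci: 3/4 × 5/8 = 15/32.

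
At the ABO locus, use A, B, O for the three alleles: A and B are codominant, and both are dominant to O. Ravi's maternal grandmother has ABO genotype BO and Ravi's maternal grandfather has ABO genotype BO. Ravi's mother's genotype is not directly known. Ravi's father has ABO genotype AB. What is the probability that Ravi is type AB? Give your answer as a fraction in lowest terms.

Ravi's mother's ABO genotype from BO × BO: 1/4 BB, 1/2 BO, 1/4 OO.
Crossing each possibility with the father AB and summing P(type AB): 1/4·1/2 + 1/2·1/4 + 1/4·0 = 1/4.

1/4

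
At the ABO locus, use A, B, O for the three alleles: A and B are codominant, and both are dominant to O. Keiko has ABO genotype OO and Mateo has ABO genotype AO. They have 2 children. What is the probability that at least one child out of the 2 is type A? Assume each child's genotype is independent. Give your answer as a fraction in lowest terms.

ABO cross OO × AO → 1/2 O, 1/2 A.
So P(type A) = 1/2 per child.
P(none) = (1/2)^2 = 1/4; P(at least one) = 1 − 1/4 = 3/4.

3/4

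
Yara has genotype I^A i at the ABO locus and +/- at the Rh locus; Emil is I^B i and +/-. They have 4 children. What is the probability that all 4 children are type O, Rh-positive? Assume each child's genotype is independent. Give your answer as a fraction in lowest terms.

81/65536

ABO cross I^A i × I^B i → 1/4 O, 1/4 A, 1/4 B, 1/4 AB.
Rh cross +/- × +/- → 3/4 Rh+, 1/4 Rh-; so P(type O, Rh-positive) = 1/4 × 3/4 = 3/16 per child.
All 4 independent: (3/16)^4 = 81/65536.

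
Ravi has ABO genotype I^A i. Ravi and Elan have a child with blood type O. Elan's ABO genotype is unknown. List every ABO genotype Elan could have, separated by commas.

For each candidate genotype of Elan, check whether crossing it with I^A i can produce every observed child phenotype.
  I^A I^A → possible child types {A} ✗
  I^A I^B → possible child types {A, B, AB} ✗
  I^A i → possible child types {O, A} ✓
  I^B I^B → possible child types {B, AB} ✗
  I^B i → possible child types {O, A, B, AB} ✓
  i i → possible child types {O, A} ✓

I^A i, I^B i, i i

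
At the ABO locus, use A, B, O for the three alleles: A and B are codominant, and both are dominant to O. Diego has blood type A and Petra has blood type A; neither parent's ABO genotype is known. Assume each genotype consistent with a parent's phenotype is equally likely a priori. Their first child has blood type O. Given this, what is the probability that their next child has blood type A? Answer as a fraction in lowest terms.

3/4

Possible genotypes: Diego ∈ {AA, AO}; Petra ∈ {AA, AO}.
Weight each parental genotype pair by prior × P(type-O child):
  AO × AO: posterior weight 1; P(next child type A) = 3/4.
Weighted sum = 3/4.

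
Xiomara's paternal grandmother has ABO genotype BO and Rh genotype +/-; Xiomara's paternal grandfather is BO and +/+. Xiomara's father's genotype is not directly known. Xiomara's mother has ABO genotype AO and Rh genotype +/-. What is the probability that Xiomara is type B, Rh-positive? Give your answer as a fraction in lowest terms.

Xiomara's father's ABO genotype from BO × BO: 1/4 BB, 1/2 BO, 1/4 OO.
Crossing each possibility with the mother AO and summing P(type B): 1/4·1/2 + 1/2·1/4 + 1/4·0 = 1/4.
Similarly for Rh via the father's Rh distribution: P(Rh+) = 7/8.
Independent loci: 1/4 × 7/8 = 7/32.

7/32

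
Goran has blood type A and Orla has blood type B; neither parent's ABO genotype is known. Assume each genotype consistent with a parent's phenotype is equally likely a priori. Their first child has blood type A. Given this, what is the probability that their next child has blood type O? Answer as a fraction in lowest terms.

Possible genotypes: Goran ∈ {AA, AO}; Orla ∈ {BB, BO}.
Weight each parental genotype pair by prior × P(type-A child):
  AA × BO: posterior weight 2/3; P(next child type O) = 0.
  AO × BO: posterior weight 1/3; P(next child type O) = 1/4.
Weighted sum = 1/12.

1/12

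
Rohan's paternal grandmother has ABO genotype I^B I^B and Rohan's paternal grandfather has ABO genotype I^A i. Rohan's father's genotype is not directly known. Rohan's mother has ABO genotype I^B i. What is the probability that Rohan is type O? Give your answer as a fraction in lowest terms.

Rohan's father's ABO genotype from I^B I^B × I^A i: 1/2 I^A I^B, 1/2 I^B i.
Crossing each possibility with the mother I^B i and summing P(type O): 1/2·0 + 1/2·1/4 = 1/8.

1/8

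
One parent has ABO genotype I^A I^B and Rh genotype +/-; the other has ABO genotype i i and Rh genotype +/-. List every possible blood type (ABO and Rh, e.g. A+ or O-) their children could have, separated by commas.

Gametes from I^A I^B × i i give offspring ABO genotypes I^A i, I^B i, i.e. phenotypes A, B.
Rh cross +/- × +/- → phenotypes Rh+, Rh-.
Combining independently: A+, A-, B+, B-.

A+, A-, B+, B-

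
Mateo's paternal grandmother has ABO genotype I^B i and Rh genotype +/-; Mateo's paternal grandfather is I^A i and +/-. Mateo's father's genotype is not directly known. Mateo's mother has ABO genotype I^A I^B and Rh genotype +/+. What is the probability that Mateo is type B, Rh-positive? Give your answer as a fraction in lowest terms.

3/8

Mateo's father's ABO genotype from I^B i × I^A i: 1/4 I^A I^B, 1/4 I^A i, 1/4 I^B i, 1/4 i i.
Crossing each possibility with the mother I^A I^B and summing P(type B): 1/4·1/4 + 1/4·1/4 + 1/4·1/2 + 1/4·1/2 = 3/8.
Similarly for Rh via the father's Rh distribution: P(Rh+) = 1.
Independent loci: 3/8 × 1 = 3/8.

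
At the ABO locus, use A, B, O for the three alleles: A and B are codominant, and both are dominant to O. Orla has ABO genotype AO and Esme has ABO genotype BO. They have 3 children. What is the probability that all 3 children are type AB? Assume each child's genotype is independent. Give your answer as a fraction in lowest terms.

1/64

ABO cross AO × BO → 1/4 O, 1/4 A, 1/4 B, 1/4 AB.
So P(type AB) = 1/4 per child.
All 3 independent: (1/4)^3 = 1/64.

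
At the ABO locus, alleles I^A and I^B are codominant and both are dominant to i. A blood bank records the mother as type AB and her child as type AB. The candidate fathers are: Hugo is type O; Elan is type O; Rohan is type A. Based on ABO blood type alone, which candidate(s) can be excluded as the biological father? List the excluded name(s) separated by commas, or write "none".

A candidate is excluded only if no genotype consistent with his phenotype could produce a type AB child with a type AB mother.
Hugo (type O): no genotype consistent with that phenotype can produce a type-AB child with a type-AB mother.
Elan (type O): no genotype consistent with that phenotype can produce a type-AB child with a type-AB mother.

Hugo, Elan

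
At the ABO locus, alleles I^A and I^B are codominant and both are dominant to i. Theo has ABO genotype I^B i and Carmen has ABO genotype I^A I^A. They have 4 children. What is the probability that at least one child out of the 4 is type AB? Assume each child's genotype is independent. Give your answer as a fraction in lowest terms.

15/16

ABO cross I^B i × I^A I^A → 1/2 A, 1/2 AB.
So P(type AB) = 1/2 per child.
P(none) = (1/2)^4 = 1/16; P(at least one) = 1 − 1/16 = 15/16.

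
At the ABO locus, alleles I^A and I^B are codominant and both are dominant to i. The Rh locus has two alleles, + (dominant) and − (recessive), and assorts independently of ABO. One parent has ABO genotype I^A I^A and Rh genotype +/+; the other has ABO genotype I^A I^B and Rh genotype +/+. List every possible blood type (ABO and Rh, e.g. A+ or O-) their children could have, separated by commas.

Gametes from I^A I^A × I^A I^B give offspring ABO genotypes I^A I^A, I^A I^B, i.e. phenotypes A, AB.
Rh cross +/+ × +/+ → phenotypes Rh+.
Combining independently: A+, AB+.

A+, AB+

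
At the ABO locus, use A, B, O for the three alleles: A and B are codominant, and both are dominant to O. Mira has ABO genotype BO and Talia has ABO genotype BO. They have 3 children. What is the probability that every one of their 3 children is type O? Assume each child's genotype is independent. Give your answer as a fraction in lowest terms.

1/64

ABO cross BO × BO → 1/4 O, 3/4 B.
So P(type O) = 1/4 per child.
All 3 independent: (1/4)^3 = 1/64.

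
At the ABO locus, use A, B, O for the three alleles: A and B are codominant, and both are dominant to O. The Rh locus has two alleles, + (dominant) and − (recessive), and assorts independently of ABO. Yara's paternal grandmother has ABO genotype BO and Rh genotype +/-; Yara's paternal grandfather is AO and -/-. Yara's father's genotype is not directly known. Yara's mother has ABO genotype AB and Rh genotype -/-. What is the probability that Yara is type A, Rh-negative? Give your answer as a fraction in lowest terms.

9/32

Yara's father's ABO genotype from BO × AO: 1/4 AB, 1/4 AO, 1/4 BO, 1/4 OO.
Crossing each possibility with the mother AB and summing P(type A): 1/4·1/4 + 1/4·1/2 + 1/4·1/4 + 1/4·1/2 = 3/8.
Similarly for Rh via the father's Rh distribution: P(Rh-) = 3/4.
Independent loci: 3/8 × 3/4 = 9/32.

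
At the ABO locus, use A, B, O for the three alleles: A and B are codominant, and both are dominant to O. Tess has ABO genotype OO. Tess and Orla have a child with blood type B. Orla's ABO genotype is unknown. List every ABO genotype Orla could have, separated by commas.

For each candidate genotype of Orla, check whether crossing it with OO can produce every observed child phenotype.
  AA → possible child types {A} ✗
  AB → possible child types {A, B} ✓
  AO → possible child types {O, A} ✗
  BB → possible child types {B} ✓
  BO → possible child types {O, B} ✓
  OO → possible child types {O} ✗

AB, BB, BO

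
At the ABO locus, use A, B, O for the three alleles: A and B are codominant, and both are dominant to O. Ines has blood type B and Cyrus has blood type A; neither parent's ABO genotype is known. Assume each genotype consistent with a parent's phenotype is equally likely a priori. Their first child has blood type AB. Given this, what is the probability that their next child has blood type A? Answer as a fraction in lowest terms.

Possible genotypes: Ines ∈ {BB, BO}; Cyrus ∈ {AA, AO}.
Weight each parental genotype pair by prior × P(type-AB child):
  BB × AA: posterior weight 4/9; P(next child type A) = 0.
  BB × AO: posterior weight 2/9; P(next child type A) = 0.
  BO × AA: posterior weight 2/9; P(next child type A) = 1/2.
  BO × AO: posterior weight 1/9; P(next child type A) = 1/4.
Weighted sum = 5/36.

5/36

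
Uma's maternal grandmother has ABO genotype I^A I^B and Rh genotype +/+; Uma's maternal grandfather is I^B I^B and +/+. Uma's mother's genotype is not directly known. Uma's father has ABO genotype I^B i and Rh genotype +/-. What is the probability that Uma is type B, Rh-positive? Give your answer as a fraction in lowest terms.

Uma's mother's ABO genotype from I^A I^B × I^B I^B: 1/2 I^A I^B, 1/2 I^B I^B.
Crossing each possibility with the father I^B i and summing P(type B): 1/2·1/2 + 1/2·1 = 3/4.
Similarly for Rh via the mother's Rh distribution: P(Rh+) = 1.
Independent loci: 3/4 × 1 = 3/4.

3/4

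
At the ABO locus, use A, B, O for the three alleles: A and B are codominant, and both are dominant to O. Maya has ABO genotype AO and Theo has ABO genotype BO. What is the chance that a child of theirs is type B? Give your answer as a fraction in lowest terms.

1/4

ABO cross AO × BO → offspring phenotypes: 1/4 O, 1/4 A, 1/4 B, 1/4 AB.
So P(type B) = 1/4.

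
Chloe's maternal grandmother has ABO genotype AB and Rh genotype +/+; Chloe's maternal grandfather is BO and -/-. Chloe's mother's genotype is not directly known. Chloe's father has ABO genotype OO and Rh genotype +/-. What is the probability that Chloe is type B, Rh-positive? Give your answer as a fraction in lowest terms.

3/8

Chloe's mother's ABO genotype from AB × BO: 1/4 AB, 1/4 AO, 1/4 BB, 1/4 BO.
Crossing each possibility with the father OO and summing P(type B): 1/4·1/2 + 1/4·0 + 1/4·1 + 1/4·1/2 = 1/2.
Similarly for Rh via the mother's Rh distribution: P(Rh+) = 3/4.
Independent loci: 1/2 × 3/4 = 3/8.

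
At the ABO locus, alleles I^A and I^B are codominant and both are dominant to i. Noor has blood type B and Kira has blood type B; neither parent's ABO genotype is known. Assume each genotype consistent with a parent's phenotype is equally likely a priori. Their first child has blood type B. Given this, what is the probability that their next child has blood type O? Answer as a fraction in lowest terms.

1/20

Possible genotypes: Noor ∈ {I^B I^B, I^B i}; Kira ∈ {I^B I^B, I^B i}.
Weight each parental genotype pair by prior × P(type-B child):
  I^B I^B × I^B I^B: posterior weight 4/15; P(next child type O) = 0.
  I^B I^B × I^B i: posterior weight 4/15; P(next child type O) = 0.
  I^B i × I^B I^B: posterior weight 4/15; P(next child type O) = 0.
  I^B i × I^B i: posterior weight 1/5; P(next child type O) = 1/4.
Weighted sum = 1/20.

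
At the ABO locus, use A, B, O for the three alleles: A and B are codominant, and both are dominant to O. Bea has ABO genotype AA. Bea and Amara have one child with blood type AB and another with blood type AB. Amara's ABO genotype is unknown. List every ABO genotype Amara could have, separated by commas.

For each candidate genotype of Amara, check whether crossing it with AA can produce every observed child phenotype.
  AA → possible child types {A} ✗
  AB → possible child types {A, AB} ✓
  AO → possible child types {A} ✗
  BB → possible child types {AB} ✓
  BO → possible child types {A, AB} ✓
  OO → possible child types {A} ✗

AB, BB, BO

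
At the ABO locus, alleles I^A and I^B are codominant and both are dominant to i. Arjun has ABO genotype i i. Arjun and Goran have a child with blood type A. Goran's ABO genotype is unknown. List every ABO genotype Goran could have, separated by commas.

For each candidate genotype of Goran, check whether crossing it with i i can produce every observed child phenotype.
  I^A I^A → possible child types {A} ✓
  I^A I^B → possible child types {A, B} ✓
  I^A i → possible child types {O, A} ✓
  I^B I^B → possible child types {B} ✗
  I^B i → possible child types {O, B} ✗
  i i → possible child types {O} ✗

I^A I^A, I^A I^B, I^A i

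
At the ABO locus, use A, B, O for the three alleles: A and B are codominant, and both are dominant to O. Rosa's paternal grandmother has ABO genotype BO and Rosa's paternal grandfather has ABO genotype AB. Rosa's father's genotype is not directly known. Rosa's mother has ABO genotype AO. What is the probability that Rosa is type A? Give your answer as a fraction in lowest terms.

3/8

Rosa's father's ABO genotype from BO × AB: 1/4 AB, 1/4 AO, 1/4 BB, 1/4 BO.
Crossing each possibility with the mother AO and summing P(type A): 1/4·1/2 + 1/4·3/4 + 1/4·0 + 1/4·1/4 = 3/8.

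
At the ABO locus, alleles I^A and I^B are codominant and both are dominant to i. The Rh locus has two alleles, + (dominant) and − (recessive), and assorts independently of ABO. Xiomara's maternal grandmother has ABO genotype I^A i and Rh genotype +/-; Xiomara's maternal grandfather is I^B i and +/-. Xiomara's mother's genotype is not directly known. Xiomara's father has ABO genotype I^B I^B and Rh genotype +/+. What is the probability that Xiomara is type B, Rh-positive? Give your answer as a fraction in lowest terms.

3/4

Xiomara's mother's ABO genotype from I^A i × I^B i: 1/4 I^A I^B, 1/4 I^A i, 1/4 I^B i, 1/4 i i.
Crossing each possibility with the father I^B I^B and summing P(type B): 1/4·1/2 + 1/4·1/2 + 1/4·1 + 1/4·1 = 3/4.
Similarly for Rh via the mother's Rh distribution: P(Rh+) = 1.
Independent loci: 3/4 × 1 = 3/4.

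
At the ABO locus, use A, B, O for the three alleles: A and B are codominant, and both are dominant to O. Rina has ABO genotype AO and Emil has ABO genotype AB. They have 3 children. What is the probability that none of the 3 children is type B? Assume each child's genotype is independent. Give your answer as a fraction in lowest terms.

27/64

ABO cross AO × AB → 1/2 A, 1/4 B, 1/4 AB.
So P(type B) = 1/4 per child.
P(not type B) = 3/4 for one child; (3/4)^3 = 27/64.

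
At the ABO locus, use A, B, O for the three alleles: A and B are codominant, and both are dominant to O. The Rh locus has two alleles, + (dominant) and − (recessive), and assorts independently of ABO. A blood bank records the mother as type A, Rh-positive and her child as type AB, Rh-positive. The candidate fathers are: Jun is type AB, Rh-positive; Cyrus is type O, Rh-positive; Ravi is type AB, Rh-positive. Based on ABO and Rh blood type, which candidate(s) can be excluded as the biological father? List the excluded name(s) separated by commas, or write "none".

A candidate is excluded only if no genotype consistent with his phenotype could produce a type AB, Rh-positive child with a type A, Rh-positive mother.
Cyrus (type O, Rh+): no genotype consistent with that phenotype can produce a type-AB Rh+ child with a type-A mother.

Cyrus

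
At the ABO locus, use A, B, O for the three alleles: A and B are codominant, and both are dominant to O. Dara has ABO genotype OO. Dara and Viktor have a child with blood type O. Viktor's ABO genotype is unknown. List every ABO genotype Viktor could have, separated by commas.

For each candidate genotype of Viktor, check whether crossing it with OO can produce every observed child phenotype.
  AA → possible child types {A} ✗
  AB → possible child types {A, B} ✗
  AO → possible child types {O, A} ✓
  BB → possible child types {B} ✗
  BO → possible child types {O, B} ✓
  OO → possible child types {O} ✓

AO, BO, OO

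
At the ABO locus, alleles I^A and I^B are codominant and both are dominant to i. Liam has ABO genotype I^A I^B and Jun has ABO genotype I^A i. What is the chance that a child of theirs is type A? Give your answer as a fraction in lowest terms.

1/2

ABO cross I^A I^B × I^A i → offspring phenotypes: 1/2 A, 1/4 B, 1/4 AB.
So P(type A) = 1/2.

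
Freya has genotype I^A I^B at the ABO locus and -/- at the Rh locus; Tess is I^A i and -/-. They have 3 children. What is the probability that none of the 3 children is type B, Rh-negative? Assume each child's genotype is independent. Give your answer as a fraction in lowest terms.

27/64

ABO cross I^A I^B × I^A i → 1/2 A, 1/4 B, 1/4 AB.
Rh cross -/- × -/- → 1 Rh-; so P(type B, Rh-negative) = 1/4 × 1 = 1/4 per child.
P(not type B, Rh-negative) = 3/4 for one child; (3/4)^3 = 27/64.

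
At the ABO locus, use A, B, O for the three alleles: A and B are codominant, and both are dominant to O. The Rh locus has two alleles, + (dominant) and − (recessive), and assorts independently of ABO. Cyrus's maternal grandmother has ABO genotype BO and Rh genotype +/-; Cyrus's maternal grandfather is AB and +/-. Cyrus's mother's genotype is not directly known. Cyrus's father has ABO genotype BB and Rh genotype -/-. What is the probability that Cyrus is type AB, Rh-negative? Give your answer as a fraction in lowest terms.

1/8

Cyrus's mother's ABO genotype from BO × AB: 1/4 AB, 1/4 AO, 1/4 BB, 1/4 BO.
Crossing each possibility with the father BB and summing P(type AB): 1/4·1/2 + 1/4·1/2 + 1/4·0 + 1/4·0 = 1/4.
Similarly for Rh via the mother's Rh distribution: P(Rh-) = 1/2.
Independent loci: 1/4 × 1/2 = 1/8.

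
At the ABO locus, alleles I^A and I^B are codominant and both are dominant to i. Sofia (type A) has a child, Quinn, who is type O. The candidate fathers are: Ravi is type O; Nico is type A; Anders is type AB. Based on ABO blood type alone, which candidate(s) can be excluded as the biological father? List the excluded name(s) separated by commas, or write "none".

A candidate is excluded only if no genotype consistent with his phenotype could produce a type O child with a type A mother.
Anders (type AB): no genotype consistent with that phenotype can produce a type-O child with a type-A mother.

Anders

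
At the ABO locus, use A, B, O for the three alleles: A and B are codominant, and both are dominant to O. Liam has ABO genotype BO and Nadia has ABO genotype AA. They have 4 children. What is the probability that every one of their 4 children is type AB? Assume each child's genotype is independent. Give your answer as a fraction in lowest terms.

1/16

ABO cross BO × AA → 1/2 A, 1/2 AB.
So P(type AB) = 1/2 per child.
All 4 independent: (1/2)^4 = 1/16.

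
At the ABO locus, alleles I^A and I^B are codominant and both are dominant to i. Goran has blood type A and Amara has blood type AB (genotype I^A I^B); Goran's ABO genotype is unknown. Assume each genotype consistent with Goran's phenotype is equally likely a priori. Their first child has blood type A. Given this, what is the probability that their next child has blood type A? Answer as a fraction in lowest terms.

1/2

Possible genotypes: Goran ∈ {I^A I^A, I^A i}; Amara ∈ {I^A I^B}.
Weight each parental genotype pair by prior × P(type-A child):
  I^A I^A × I^A I^B: posterior weight 1/2; P(next child type A) = 1/2.
  I^A i × I^A I^B: posterior weight 1/2; P(next child type A) = 1/2.
Weighted sum = 1/2.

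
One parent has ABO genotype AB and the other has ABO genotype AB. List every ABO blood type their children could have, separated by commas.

A, B, AB

Gametes from AB × AB give offspring ABO genotypes AA, AB, BB, i.e. phenotypes A, B, AB.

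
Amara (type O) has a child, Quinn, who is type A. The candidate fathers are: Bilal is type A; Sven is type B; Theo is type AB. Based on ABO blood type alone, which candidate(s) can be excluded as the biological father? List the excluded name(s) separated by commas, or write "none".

A candidate is excluded only if no genotype consistent with his phenotype could produce a type A child with a type O mother.
Sven (type B): no genotype consistent with that phenotype can produce a type-A child with a type-O mother.

Sven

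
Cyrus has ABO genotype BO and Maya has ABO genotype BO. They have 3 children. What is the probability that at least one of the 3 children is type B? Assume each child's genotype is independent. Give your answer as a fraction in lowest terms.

ABO cross BO × BO → 1/4 O, 3/4 B.
So P(type B) = 3/4 per child.
P(none) = (1/4)^3 = 1/64; P(at least one) = 1 − 1/64 = 63/64.

63/64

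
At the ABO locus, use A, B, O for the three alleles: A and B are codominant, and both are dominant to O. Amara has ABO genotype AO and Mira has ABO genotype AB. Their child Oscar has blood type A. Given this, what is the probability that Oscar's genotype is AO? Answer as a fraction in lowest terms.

1/2

Cross AO × AB → 1/4 AA, 1/4 AB, 1/4 AO, 1/4 BO.
Type-A genotypes among offspring: AA (1/4), AO (1/4); total 1/2.
P(AO | type A) = (1/4) / (1/2) = 1/2.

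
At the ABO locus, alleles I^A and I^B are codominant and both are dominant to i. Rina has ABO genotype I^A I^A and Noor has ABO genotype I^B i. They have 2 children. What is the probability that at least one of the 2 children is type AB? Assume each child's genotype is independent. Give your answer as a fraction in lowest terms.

ABO cross I^A I^A × I^B i → 1/2 A, 1/2 AB.
So P(type AB) = 1/2 per child.
P(none) = (1/2)^2 = 1/4; P(at least one) = 1 − 1/4 = 3/4.

3/4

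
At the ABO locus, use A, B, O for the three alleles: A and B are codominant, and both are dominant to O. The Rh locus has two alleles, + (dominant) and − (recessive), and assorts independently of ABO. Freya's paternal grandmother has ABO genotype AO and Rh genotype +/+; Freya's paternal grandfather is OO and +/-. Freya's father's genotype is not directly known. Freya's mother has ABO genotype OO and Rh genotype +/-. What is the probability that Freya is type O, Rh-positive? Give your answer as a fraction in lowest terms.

Freya's father's ABO genotype from AO × OO: 1/2 AO, 1/2 OO.
Crossing each possibility with the mother OO and summing P(type O): 1/2·1/2 + 1/2·1 = 3/4.
Similarly for Rh via the father's Rh distribution: P(Rh+) = 7/8.
Independent loci: 3/4 × 7/8 = 21/32.

21/32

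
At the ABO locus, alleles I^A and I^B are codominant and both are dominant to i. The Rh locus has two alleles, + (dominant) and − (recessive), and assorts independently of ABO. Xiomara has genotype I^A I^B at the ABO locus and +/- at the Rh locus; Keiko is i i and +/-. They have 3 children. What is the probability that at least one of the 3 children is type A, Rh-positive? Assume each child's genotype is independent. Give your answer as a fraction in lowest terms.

387/512

ABO cross I^A I^B × i i → 1/2 A, 1/2 B.
Rh cross +/- × +/- → 3/4 Rh+, 1/4 Rh-; so P(type A, Rh-positive) = 1/2 × 3/4 = 3/8 per child.
P(none) = (5/8)^3 = 125/512; P(at least one) = 1 − 125/512 = 387/512.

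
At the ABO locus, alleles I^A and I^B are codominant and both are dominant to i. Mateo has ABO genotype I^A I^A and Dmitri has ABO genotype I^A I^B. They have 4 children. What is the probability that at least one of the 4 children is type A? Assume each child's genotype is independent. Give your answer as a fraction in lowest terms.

15/16

ABO cross I^A I^A × I^A I^B → 1/2 A, 1/2 AB.
So P(type A) = 1/2 per child.
P(none) = (1/2)^4 = 1/16; P(at least one) = 1 − 1/16 = 15/16.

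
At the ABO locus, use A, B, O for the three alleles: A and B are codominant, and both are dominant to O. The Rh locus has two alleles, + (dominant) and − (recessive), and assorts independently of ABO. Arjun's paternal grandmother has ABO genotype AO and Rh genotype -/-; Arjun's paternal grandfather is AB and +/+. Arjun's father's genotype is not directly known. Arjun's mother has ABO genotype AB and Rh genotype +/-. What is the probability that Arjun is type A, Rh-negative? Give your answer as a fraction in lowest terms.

Arjun's father's ABO genotype from AO × AB: 1/4 AA, 1/4 AB, 1/4 AO, 1/4 BO.
Crossing each possibility with the mother AB and summing P(type A): 1/4·1/2 + 1/4·1/4 + 1/4·1/2 + 1/4·1/4 = 3/8.
Similarly for Rh via the father's Rh distribution: P(Rh-) = 1/4.
Independent loci: 3/8 × 1/4 = 3/32.

3/32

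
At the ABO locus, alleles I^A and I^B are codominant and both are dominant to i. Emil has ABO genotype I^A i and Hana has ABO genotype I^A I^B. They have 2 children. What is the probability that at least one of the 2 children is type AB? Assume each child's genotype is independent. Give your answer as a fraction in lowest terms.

ABO cross I^A i × I^A I^B → 1/2 A, 1/4 B, 1/4 AB.
So P(type AB) = 1/4 per child.
P(none) = (3/4)^2 = 9/16; P(at least one) = 1 − 9/16 = 7/16.

7/16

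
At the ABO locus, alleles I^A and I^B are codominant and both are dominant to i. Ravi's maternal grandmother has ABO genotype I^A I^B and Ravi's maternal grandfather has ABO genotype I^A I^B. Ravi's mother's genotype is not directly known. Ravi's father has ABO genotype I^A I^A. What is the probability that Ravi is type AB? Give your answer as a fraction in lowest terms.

Ravi's mother's ABO genotype from I^A I^B × I^A I^B: 1/4 I^A I^A, 1/2 I^A I^B, 1/4 I^B I^B.
Crossing each possibility with the father I^A I^A and summing P(type AB): 1/4·0 + 1/2·1/2 + 1/4·1 = 1/2.

1/2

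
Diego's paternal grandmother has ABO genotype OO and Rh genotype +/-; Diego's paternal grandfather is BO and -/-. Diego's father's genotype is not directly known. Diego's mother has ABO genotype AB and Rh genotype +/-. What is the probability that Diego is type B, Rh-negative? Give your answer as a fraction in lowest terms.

3/16

Diego's father's ABO genotype from OO × BO: 1/2 BO, 1/2 OO.
Crossing each possibility with the mother AB and summing P(type B): 1/2·1/2 + 1/2·1/2 = 1/2.
Similarly for Rh via the father's Rh distribution: P(Rh-) = 3/8.
Independent loci: 1/2 × 3/8 = 3/16.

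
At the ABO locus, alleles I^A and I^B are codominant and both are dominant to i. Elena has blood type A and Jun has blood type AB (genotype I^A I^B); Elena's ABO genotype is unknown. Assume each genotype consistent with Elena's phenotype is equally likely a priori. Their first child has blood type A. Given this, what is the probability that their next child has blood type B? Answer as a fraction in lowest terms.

Possible genotypes: Elena ∈ {I^A I^A, I^A i}; Jun ∈ {I^A I^B}.
Weight each parental genotype pair by prior × P(type-A child):
  I^A I^A × I^A I^B: posterior weight 1/2; P(next child type B) = 0.
  I^A i × I^A I^B: posterior weight 1/2; P(next child type B) = 1/4.
Weighted sum = 1/8.

1/8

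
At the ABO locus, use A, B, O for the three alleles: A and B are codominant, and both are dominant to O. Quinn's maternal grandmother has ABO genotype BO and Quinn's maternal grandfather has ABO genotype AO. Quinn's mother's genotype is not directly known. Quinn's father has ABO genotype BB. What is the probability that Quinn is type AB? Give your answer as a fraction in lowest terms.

Quinn's mother's ABO genotype from BO × AO: 1/4 AB, 1/4 AO, 1/4 BO, 1/4 OO.
Crossing each possibility with the father BB and summing P(type AB): 1/4·1/2 + 1/4·1/2 + 1/4·0 + 1/4·0 = 1/4.

1/4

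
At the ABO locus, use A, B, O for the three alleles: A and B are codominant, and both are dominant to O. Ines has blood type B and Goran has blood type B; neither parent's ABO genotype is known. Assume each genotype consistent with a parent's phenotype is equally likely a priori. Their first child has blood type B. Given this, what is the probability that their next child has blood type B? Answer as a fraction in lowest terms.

Possible genotypes: Ines ∈ {BB, BO}; Goran ∈ {BB, BO}.
Weight each parental genotype pair by prior × P(type-B child):
  BB × BB: posterior weight 4/15; P(next child type B) = 1.
  BB × BO: posterior weight 4/15; P(next child type B) = 1.
  BO × BB: posterior weight 4/15; P(next child type B) = 1.
  BO × BO: posterior weight 1/5; P(next child type B) = 3/4.
Weighted sum = 19/20.

19/20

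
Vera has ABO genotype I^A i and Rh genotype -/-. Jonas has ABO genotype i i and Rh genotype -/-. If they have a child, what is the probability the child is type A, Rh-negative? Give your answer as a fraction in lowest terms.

ABO cross I^A i × i i → offspring phenotypes: 1/2 O, 1/2 A.
Rh cross -/- × -/- → 1 Rh-.
Independent loci: P(type A, Rh-negative) = 1/2 × 1 = 1/2.

1/2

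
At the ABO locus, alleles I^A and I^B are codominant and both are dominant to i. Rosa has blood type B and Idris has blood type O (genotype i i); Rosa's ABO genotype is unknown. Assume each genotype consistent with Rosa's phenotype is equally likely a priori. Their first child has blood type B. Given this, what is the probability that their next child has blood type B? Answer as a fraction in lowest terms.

Possible genotypes: Rosa ∈ {I^B I^B, I^B i}; Idris ∈ {i i}.
Weight each parental genotype pair by prior × P(type-B child):
  I^B I^B × i i: posterior weight 2/3; P(next child type B) = 1.
  I^B i × i i: posterior weight 1/3; P(next child type B) = 1/2.
Weighted sum = 5/6.

5/6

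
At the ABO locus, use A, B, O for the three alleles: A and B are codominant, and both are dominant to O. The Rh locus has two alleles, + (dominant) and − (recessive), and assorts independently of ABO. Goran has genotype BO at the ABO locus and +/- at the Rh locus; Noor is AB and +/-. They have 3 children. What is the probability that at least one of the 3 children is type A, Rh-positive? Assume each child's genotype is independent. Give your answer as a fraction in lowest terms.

1899/4096

ABO cross BO × AB → 1/4 A, 1/2 B, 1/4 AB.
Rh cross +/- × +/- → 3/4 Rh+, 1/4 Rh-; so P(type A, Rh-positive) = 1/4 × 3/4 = 3/16 per child.
P(none) = (13/16)^3 = 2197/4096; P(at least one) = 1 − 2197/4096 = 1899/4096.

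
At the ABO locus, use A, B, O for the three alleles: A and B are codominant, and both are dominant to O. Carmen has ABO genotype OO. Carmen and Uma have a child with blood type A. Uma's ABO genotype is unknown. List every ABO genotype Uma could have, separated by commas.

AA, AB, AO

For each candidate genotype of Uma, check whether crossing it with OO can produce every observed child phenotype.
  AA → possible child types {A} ✓
  AB → possible child types {A, B} ✓
  AO → possible child types {O, A} ✓
  BB → possible child types {B} ✗
  BO → possible child types {O, B} ✗
  OO → possible child types {O} ✗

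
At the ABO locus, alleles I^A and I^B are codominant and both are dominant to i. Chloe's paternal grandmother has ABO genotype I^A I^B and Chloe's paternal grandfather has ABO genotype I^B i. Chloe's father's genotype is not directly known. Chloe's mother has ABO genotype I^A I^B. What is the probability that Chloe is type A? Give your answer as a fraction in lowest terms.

1/4

Chloe's father's ABO genotype from I^A I^B × I^B i: 1/4 I^A I^B, 1/4 I^A i, 1/4 I^B I^B, 1/4 I^B i.
Crossing each possibility with the mother I^A I^B and summing P(type A): 1/4·1/4 + 1/4·1/2 + 1/4·0 + 1/4·1/4 = 1/4.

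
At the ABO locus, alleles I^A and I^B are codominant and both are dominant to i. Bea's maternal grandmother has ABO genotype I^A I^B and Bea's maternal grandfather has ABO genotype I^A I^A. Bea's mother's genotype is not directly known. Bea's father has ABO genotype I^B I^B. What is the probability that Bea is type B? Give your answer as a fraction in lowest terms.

Bea's mother's ABO genotype from I^A I^B × I^A I^A: 1/2 I^A I^A, 1/2 I^A I^B.
Crossing each possibility with the father I^B I^B and summing P(type B): 1/2·0 + 1/2·1/2 = 1/4.

1/4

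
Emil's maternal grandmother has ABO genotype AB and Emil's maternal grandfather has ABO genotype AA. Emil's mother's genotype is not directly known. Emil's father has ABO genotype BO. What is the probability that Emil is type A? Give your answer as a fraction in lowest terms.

3/8

Emil's mother's ABO genotype from AB × AA: 1/2 AA, 1/2 AB.
Crossing each possibility with the father BO and summing P(type A): 1/2·1/2 + 1/2·1/4 = 3/8.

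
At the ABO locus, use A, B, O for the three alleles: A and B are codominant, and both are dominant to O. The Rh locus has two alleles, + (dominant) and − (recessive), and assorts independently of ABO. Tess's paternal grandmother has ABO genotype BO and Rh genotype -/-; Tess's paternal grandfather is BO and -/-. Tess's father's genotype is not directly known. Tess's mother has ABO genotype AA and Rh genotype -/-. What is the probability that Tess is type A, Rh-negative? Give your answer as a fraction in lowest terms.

Tess's father's ABO genotype from BO × BO: 1/4 BB, 1/2 BO, 1/4 OO.
Crossing each possibility with the mother AA and summing P(type A): 1/4·0 + 1/2·1/2 + 1/4·1 = 1/2.
Similarly for Rh via the father's Rh distribution: P(Rh-) = 1.
Independent loci: 1/2 × 1 = 1/2.

1/2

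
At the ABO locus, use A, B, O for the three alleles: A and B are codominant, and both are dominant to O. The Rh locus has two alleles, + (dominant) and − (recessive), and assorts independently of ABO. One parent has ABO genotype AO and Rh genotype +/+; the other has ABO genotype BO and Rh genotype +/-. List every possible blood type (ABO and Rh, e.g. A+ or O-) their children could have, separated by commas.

O+, A+, B+, AB+

Gametes from AO × BO give offspring ABO genotypes AB, AO, BO, OO, i.e. phenotypes O, A, B, AB.
Rh cross +/+ × +/- → phenotypes Rh+.
Combining independently: O+, A+, B+, AB+.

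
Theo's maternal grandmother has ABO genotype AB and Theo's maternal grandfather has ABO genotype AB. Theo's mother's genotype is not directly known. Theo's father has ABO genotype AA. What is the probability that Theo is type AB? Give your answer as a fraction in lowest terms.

Theo's mother's ABO genotype from AB × AB: 1/4 AA, 1/2 AB, 1/4 BB.
Crossing each possibility with the father AA and summing P(type AB): 1/4·0 + 1/2·1/2 + 1/4·1 = 1/2.

1/2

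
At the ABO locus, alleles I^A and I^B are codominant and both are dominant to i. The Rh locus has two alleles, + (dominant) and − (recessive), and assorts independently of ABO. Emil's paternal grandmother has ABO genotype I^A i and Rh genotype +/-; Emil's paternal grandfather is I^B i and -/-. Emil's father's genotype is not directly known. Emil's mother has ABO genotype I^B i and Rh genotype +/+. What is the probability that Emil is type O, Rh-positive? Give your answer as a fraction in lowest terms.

Emil's father's ABO genotype from I^A i × I^B i: 1/4 I^A I^B, 1/4 I^A i, 1/4 I^B i, 1/4 i i.
Crossing each possibility with the mother I^B i and summing P(type O): 1/4·0 + 1/4·1/4 + 1/4·1/4 + 1/4·1/2 = 1/4.
Similarly for Rh via the father's Rh distribution: P(Rh+) = 1.
Independent loci: 1/4 × 1 = 1/4.

1/4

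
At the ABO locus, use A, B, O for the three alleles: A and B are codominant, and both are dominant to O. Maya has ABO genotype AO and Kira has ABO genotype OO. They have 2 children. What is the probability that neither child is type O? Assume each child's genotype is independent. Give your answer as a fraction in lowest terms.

ABO cross AO × OO → 1/2 O, 1/2 A.
So P(type O) = 1/2 per child.
P(not type O) = 1/2 for one child; (1/2)^2 = 1/4.

1/4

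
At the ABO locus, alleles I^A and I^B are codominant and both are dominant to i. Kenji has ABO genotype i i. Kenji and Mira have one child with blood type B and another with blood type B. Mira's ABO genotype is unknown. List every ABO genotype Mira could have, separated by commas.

I^A I^B, I^B I^B, I^B i

For each candidate genotype of Mira, check whether crossing it with i i can produce every observed child phenotype.
  I^A I^A → possible child types {A} ✗
  I^A I^B → possible child types {A, B} ✓
  I^A i → possible child types {O, A} ✗
  I^B I^B → possible child types {B} ✓
  I^B i → possible child types {O, B} ✓
  i i → possible child types {O} ✗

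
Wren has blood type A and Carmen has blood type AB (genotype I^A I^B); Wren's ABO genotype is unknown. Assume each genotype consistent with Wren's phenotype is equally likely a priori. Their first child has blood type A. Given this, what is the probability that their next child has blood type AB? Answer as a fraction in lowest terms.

3/8

Possible genotypes: Wren ∈ {I^A I^A, I^A i}; Carmen ∈ {I^A I^B}.
Weight each parental genotype pair by prior × P(type-A child):
  I^A I^A × I^A I^B: posterior weight 1/2; P(next child type AB) = 1/2.
  I^A i × I^A I^B: posterior weight 1/2; P(next child type AB) = 1/4.
Weighted sum = 3/8.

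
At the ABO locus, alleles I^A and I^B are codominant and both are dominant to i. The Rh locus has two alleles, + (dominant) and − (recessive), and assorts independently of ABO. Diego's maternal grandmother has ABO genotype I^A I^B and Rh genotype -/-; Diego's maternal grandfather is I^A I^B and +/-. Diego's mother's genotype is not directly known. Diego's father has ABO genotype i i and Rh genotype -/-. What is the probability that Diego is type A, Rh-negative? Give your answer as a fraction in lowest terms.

Diego's mother's ABO genotype from I^A I^B × I^A I^B: 1/4 I^A I^A, 1/2 I^A I^B, 1/4 I^B I^B.
Crossing each possibility with the father i i and summing P(type A): 1/4·1 + 1/2·1/2 + 1/4·0 = 1/2.
Similarly for Rh via the mother's Rh distribution: P(Rh-) = 3/4.
Independent loci: 1/2 × 3/4 = 3/8.

3/8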